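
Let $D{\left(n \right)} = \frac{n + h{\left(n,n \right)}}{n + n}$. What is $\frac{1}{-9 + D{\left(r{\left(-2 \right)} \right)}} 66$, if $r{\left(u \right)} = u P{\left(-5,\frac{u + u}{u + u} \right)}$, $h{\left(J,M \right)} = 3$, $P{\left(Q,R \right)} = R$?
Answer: $- \frac{264}{37} \approx -7.1351$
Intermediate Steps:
$r{\left(u \right)} = u$ ($r{\left(u \right)} = u \frac{u + u}{u + u} = u \frac{2 u}{2 u} = u 2 u \frac{1}{2 u} = u 1 = u$)
$D{\left(n \right)} = \frac{3 + n}{2 n}$ ($D{\left(n \right)} = \frac{n + 3}{n + n} = \frac{3 + n}{2 n}$)
$\frac{1}{-9 + D{\left(r{\left(-2 \right)} \right)}} 66 = \frac{1}{-9 + \frac{3 - 2}{2 \left(-2\right)}} 66 = \frac{1}{-9 + \frac{1}{2} \left(- \frac{1}{2}\right) 1} \cdot 66 = \frac{1}{-9 - \frac{1}{4}} \cdot 66 = \frac{1}{- \frac{37}{4}} \cdot 66 = \left(- \frac{4}{37}\right) 66 = - \frac{264}{37}$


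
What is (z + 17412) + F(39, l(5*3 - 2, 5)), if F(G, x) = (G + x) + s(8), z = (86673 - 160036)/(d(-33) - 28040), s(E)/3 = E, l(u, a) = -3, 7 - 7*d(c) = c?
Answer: 3429218821/196240 ≈ 17475.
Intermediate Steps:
d(c) = 1 - c/7
s(E) = 3*E
z = 513541/196240 (z = (86673 - 160036)/((1 - ⅐*(-33)) - 28040) = -73363/((1 + 33/7) - 28040) = -73363/(40/7 - 28040) = -73363/(-196240/7) = -73363*(-7/196240) = 513541/196240 ≈ 2.6169)
F(G, x) = 24 + G + x (F(G, x) = (G + x) + 3*8 = (G + x) + 24 = 24 + G + x)
(z + 17412) + F(39, l(5*3 - 2, 5)) = (513541/196240 + 17412) + (24 + 39 - 3) = 3417444421/196240 + 60 = 3429218821/196240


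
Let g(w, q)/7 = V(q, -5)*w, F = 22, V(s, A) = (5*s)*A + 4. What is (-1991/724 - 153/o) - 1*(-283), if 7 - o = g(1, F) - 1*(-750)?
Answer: 3450947/12316 ≈ 280.20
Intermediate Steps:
V(s, A) = 4 + 5*A*s (V(s, A) = 5*A*s + 4 = 4 + 5*A*s)
g(w, q) = 7*w*(4 - 25*q) (g(w, q) = 7*((4 + 5*(-5)*q)*w) = 7*((4 - 25*q)*w) = 7*(w*(4 - 25*q)) = 7*w*(4 - 25*q))
o = 3079 (o = 7 - (7*1*(4 - 25*22) - 1*(-750)) = 7 - (7*1*(4 - 550) + 750) = 7 - (7*1*(-546) + 750) = 7 - (-3822 + 750) = 7 - 1*(-3072) = 7 + 3072 = 3079)
(-1991/724 - 153/o) - 1*(-283) = (-1991/724 - 153/3079) - 1*(-283) = (-1991*1/724 - 153*1/3079) + 283 = (-11/4 - 153/3079) + 283 = -34481/12316 + 283 = 3450947/12316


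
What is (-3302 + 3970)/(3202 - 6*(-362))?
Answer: 334/2687 ≈ 0.12430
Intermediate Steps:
(-3302 + 3970)/(3202 - 6*(-362)) = 668/(3202 + 2172) = 668/5374 = 668*(1/5374) = 334/2687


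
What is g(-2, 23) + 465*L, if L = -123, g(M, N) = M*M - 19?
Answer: -57210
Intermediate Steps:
g(M, N) = -19 + M**2 (g(M, N) = M**2 - 19 = -19 + M**2)
g(-2, 23) + 465*L = (-19 + (-2)**2) + 465*(-123) = (-19 + 4) - 57195 = -15 - 57195 = -57210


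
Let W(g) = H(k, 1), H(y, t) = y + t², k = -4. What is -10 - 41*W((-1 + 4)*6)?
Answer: 113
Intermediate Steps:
W(g) = -3 (W(g) = -4 + 1² = -4 + 1 = -3)
-10 - 41*W((-1 + 4)*6) = -10 - 41*(-3) = -10 + 123 = 113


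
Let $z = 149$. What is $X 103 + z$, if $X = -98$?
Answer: $-9945$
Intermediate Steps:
$X 103 + z = \left(-98\right) 103 + 149 = -10094 + 149 = -9945$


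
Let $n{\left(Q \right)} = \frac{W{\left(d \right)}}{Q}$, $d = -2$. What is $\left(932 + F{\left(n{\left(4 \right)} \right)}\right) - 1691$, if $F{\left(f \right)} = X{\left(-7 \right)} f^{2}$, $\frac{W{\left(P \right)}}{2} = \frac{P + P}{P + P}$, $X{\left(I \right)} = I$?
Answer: $- \frac{3043}{4} \approx -760.75$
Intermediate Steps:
$W{\left(P \right)} = 2$ ($W{\left(P \right)} = 2 \frac{P + P}{P + P} = 2 \frac{2 P}{2 P} = 2 \cdot 2 P \frac{1}{2 P} = 2 \cdot 1 = 2$)
$n{\left(Q \right)} = \frac{2}{Q}$
$F{\left(f \right)} = - 7 f^{2}$
$\left(932 + F{\left(n{\left(4 \right)} \right)}\right) - 1691 = \left(932 - 7 \left(\frac{2}{4}\right)^{2}\right) - 1691 = \left(932 - 7 \left(2 \cdot \frac{1}{4}\right)^{2}\right) - 1691 = \left(932 - \frac{7}{4}\right) - 1691 = \frac{3721}{4} - 1691 = - \frac{3043}{4}$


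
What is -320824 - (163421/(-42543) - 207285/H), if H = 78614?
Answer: -1072966310666999/3344475402 ≈ -3.2082e+5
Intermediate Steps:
-320824 - (163421/(-42543) - 207285/H) = -320824 - (163421/(-42543) - 207285/78614) = -320824 - (163421*(-1/42543) - 207285*1/78614) = -320824 - (-163421/42543 - 207285/78614) = -320824 - 1*(-21665704249/3344475402) = -320824 + 21665704249/3344475402 = -1072966310666999/3344475402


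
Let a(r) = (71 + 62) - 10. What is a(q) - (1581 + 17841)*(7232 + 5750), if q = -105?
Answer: -252136281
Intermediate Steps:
a(r) = 123 (a(r) = 133 - 10 = 123)
a(q) - (1581 + 17841)*(7232 + 5750) = 123 - (1581 + 17841)*(7232 + 5750) = 123 - 19422*12982 = 123 - 1*252136404 = 123 - 252136404 = -252136281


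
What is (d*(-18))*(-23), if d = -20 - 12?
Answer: -13248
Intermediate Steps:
d = -32
(d*(-18))*(-23) = -32*(-18)*(-23) = 576*(-23) = -13248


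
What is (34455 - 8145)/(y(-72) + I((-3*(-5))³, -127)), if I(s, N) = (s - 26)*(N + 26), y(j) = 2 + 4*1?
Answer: -26310/338243 ≈ -0.077784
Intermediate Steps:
y(j) = 6 (y(j) = 2 + 4 = 6)
I(s, N) = (-26 + s)*(26 + N)
(34455 - 8145)/(y(-72) + I((-3*(-5))³, -127)) = (34455 - 8145)/(6 + (-676 - 26*(-127) + 26*(-3*(-5))³ - 127*(-3*(-5))³)) = 26310/(6 + (-676 + 3302 + 26*15³ - 127*15³)) = 26310/(6 + (-676 + 3302 + 26*3375 - 127*3375)) = 26310/(6 + (-676 + 3302 + 87750 - 428625)) = 26310/(6 - 338249) = 26310/(-338243) = 26310*(-1/338243) = -26310/338243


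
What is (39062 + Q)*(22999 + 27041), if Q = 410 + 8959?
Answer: 2423487240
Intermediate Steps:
Q = 9369
(39062 + Q)*(22999 + 27041) = (39062 + 9369)*(22999 + 27041) = 48431*50040 = 2423487240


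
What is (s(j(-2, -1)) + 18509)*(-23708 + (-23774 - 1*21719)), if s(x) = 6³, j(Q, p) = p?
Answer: -1295788725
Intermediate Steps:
s(x) = 216
(s(j(-2, -1)) + 18509)*(-23708 + (-23774 - 1*21719)) = (216 + 18509)*(-23708 + (-23774 - 1*21719)) = 18725*(-23708 + (-23774 - 21719)) = 18725*(-23708 - 45493) = 18725*(-69201) = -1295788725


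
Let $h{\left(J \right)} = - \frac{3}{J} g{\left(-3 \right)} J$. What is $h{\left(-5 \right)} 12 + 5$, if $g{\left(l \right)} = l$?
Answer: $113$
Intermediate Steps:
$h{\left(J \right)} = 9$ ($h{\left(J \right)} = - \frac{3}{J} \left(-3\right) J = \frac{9}{J} J = 9$)
$h{\left(-5 \right)} 12 + 5 = 9 \cdot 12 + 5 = 108 + 5 = 113$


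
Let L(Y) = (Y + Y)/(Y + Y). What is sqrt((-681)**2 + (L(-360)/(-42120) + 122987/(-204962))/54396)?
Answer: 7*sqrt(44735057219682089444545194730)/2174077025640 ≈ 681.00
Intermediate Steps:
L(Y) = 1 (L(Y) = (2*Y)/((2*Y)) = (2*Y)*(1/(2*Y)) = 1)
sqrt((-681)**2 + (L(-360)/(-42120) + 122987/(-204962))/54396) = sqrt((-681)**2 + (1/(-42120) + 122987/(-204962))/54396) = sqrt(463761 + (1*(-1/42120) + 122987*(-1/204962))*(1/54396)) = sqrt(463761 + (-1/42120 - 122987/204962)*(1/54396)) = sqrt(463761 - 2590208701/4316499720*1/54396) = sqrt(463761 - 2590208701/234800318769120) = sqrt(108891230630095651619/234800318769120) = 7*sqrt(44735057219682089444545194730)/2174077025640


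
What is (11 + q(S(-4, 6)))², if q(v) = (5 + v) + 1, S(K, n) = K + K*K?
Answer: 841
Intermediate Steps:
S(K, n) = K + K²
q(v) = 6 + v
(11 + q(S(-4, 6)))² = (11 + (6 - 4*(1 - 4)))² = (11 + (6 - 4*(-3)))² = (11 + (6 + 12))² = (11 + 18)² = 29² = 841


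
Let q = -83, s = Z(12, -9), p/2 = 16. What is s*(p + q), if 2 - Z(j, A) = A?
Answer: -561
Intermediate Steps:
p = 32 (p = 2*16 = 32)
Z(j, A) = 2 - A
s = 11 (s = 2 - 1*(-9) = 2 + 9 = 11)
s*(p + q) = 11*(32 - 83) = 11*(-51) = -561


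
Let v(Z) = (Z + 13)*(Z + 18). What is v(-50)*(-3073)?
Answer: -3638432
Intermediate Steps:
v(Z) = (13 + Z)*(18 + Z)
v(-50)*(-3073) = (234 + (-50)**2 + 31*(-50))*(-3073) = (234 + 2500 - 1550)*(-3073) = 1184*(-3073) = -3638432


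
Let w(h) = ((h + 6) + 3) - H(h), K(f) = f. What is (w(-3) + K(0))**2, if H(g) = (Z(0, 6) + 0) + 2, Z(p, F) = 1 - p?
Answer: 9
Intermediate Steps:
H(g) = 3 (H(g) = ((1 - 1*0) + 0) + 2 = ((1 + 0) + 0) + 2 = (1 + 0) + 2 = 1 + 2 = 3)
w(h) = 6 + h (w(h) = ((h + 6) + 3) - 1*3 = ((6 + h) + 3) - 3 = (9 + h) - 3 = 6 + h)
(w(-3) + K(0))**2 = ((6 - 3) + 0)**2 = (3 + 0)**2 = 3**2 = 9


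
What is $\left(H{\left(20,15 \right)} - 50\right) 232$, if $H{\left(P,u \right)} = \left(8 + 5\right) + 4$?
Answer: $-7656$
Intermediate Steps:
$H{\left(P,u \right)} = 17$ ($H{\left(P,u \right)} = 13 + 4 = 17$)
$\left(H{\left(20,15 \right)} - 50\right) 232 = \left(17 - 50\right) 232 = \left(-33\right) 232 = -7656$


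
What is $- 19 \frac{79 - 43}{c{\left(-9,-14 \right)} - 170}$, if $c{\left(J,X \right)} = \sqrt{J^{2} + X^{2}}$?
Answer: $\frac{38760}{9541} + \frac{228 \sqrt{277}}{9541} \approx 4.4602$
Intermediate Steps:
$- 19 \frac{79 - 43}{c{\left(-9,-14 \right)} - 170} = - 19 \frac{79 - 43}{\sqrt{\left(-9\right)^{2} + \left(-14\right)^{2}} - 170} = - 19 \frac{36}{\sqrt{81 + 196} - 170} = - 19 \frac{36}{\sqrt{277} - 170} = - 19 \frac{36}{-170 + \sqrt{277}} = - \frac{684}{-170 + \sqrt{277}}$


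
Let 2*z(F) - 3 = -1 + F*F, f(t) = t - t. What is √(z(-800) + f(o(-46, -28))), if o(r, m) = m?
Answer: √320001 ≈ 565.69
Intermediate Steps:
f(t) = 0
z(F) = 1 + F²/2 (z(F) = 3/2 + (-1 + F*F)/2 = 3/2 + (-1 + F²)/2 = 3/2 + (-½ + F²/2) = 1 + F²/2)
√(z(-800) + f(o(-46, -28))) = √((1 + (½)*(-800)²) + 0) = √((1 + (½)*640000) + 0) = √((1 + 320000) + 0) = √(320001 + 0) = √320001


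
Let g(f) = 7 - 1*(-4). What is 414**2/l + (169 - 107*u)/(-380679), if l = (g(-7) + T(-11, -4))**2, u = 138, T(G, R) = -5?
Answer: 1812427316/380679 ≈ 4761.0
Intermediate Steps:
g(f) = 11 (g(f) = 7 + 4 = 11)
l = 36 (l = (11 - 5)**2 = 6**2 = 36)
414**2/l + (169 - 107*u)/(-380679) = 414**2/36 + (169 - 107*138)/(-380679) = 171396*(1/36) + (169 - 14766)*(-1/380679) = 4761 - 14597*(-1/380679) = 4761 + 14597/380679 = 1812427316/380679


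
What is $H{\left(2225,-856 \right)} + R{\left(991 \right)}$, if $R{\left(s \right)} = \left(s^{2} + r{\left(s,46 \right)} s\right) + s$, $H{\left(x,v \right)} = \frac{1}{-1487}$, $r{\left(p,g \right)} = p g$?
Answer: $\frac{68638132625}{1487} \approx 4.6159 \cdot 10^{7}$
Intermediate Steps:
$r{\left(p,g \right)} = g p$
$H{\left(x,v \right)} = - \frac{1}{1487}$
$R{\left(s \right)} = s + 47 s^{2}$ ($R{\left(s \right)} = \left(s^{2} + 46 s s\right) + s = \left(s^{2} + 46 s^{2}\right) + s = 47 s^{2} + s = s + 47 s^{2}$)
$H{\left(2225,-856 \right)} + R{\left(991 \right)} = - \frac{1}{1487} + 991 \left(1 + 47 \cdot 991\right) = - \frac{1}{1487} + 991 \left(1 + 46577\right) = - \frac{1}{1487} + 991 \cdot 46578 = - \frac{1}{1487} + 46158798 = \frac{68638132625}{1487}$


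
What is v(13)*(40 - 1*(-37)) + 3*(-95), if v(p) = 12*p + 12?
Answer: 12651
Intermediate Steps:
v(p) = 12 + 12*p
v(13)*(40 - 1*(-37)) + 3*(-95) = (12 + 12*13)*(40 - 1*(-37)) + 3*(-95) = (12 + 156)*(40 + 37) - 285 = 168*77 - 285 = 12936 - 285 = 12651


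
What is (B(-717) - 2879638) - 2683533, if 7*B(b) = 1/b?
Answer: -27921555250/5019 ≈ -5.5632e+6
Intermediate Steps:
B(b) = 1/(7*b)
(B(-717) - 2879638) - 2683533 = ((⅐)/(-717) - 2879638) - 2683533 = ((⅐)*(-1/717) - 2879638) - 2683533 = (-1/5019 - 2879638) - 2683533 = -14452903123/5019 - 2683533 = -27921555250/5019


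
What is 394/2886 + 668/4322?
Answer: 907679/3118323 ≈ 0.29108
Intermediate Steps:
394/2886 + 668/4322 = 394*(1/2886) + 668*(1/4322) = 197/1443 + 334/2161 = 907679/3118323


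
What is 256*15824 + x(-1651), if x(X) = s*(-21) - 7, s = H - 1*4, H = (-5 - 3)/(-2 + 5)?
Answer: 4051077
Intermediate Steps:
H = -8/3 ≈ -2.6667
s = -20/3 (s = -8/3 - 1*4 = -8/3 - 4 = -20/3 ≈ -6.6667)
x(X) = 133 (x(X) = -20/3*(-21) - 7 = 140 - 7 = 133)
256*15824 + x(-1651) = 256*15824 + 133 = 4050944 + 133 = 4051077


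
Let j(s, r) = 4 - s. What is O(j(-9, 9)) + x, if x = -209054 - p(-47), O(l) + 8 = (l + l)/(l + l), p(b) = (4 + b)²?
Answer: -210910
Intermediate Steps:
O(l) = -7 (O(l) = -8 + (l + l)/(l + l) = -8 + (2*l)/((2*l)) = -8 + (2*l)*(1/(2*l)) = -8 + 1 = -7)
x = -210903 (x = -209054 - (4 - 47)² = -209054 - 1*(-43)² = -209054 - 1*1849 = -209054 - 1849 = -210903)
O(j(-9, 9)) + x = -7 - 210903 = -210910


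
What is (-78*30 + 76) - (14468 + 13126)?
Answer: -29858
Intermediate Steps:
(-78*30 + 76) - (14468 + 13126) = (-2340 + 76) - 1*27594 = -2264 - 27594 = -29858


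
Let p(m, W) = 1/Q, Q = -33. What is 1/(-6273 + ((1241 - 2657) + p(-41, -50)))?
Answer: -33/253738 ≈ -0.00013006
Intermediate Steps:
p(m, W) = -1/33 (p(m, W) = 1/(-33) = -1/33)
1/(-6273 + ((1241 - 2657) + p(-41, -50))) = 1/(-6273 + ((1241 - 2657) - 1/33)) = 1/(-6273 + (-1416 - 1/33)) = 1/(-6273 - 46729/33) = 1/(-253738/33) = -33/253738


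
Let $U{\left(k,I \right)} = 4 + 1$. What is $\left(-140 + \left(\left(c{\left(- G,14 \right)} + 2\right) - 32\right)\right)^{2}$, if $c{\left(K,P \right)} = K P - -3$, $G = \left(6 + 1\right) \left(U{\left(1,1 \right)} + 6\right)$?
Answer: $1550025$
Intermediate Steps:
$U{\left(k,I \right)} = 5$
$G = 77$ ($G = \left(6 + 1\right) \left(5 + 6\right) = 7 \cdot 11 = 77$)
$c{\left(K,P \right)} = 3 + K P$ ($c{\left(K,P \right)} = K P + 3 = 3 + K P$)
$\left(-140 + \left(\left(c{\left(- G,14 \right)} + 2\right) - 32\right)\right)^{2} = \left(-140 + \left(\left(\left(3 + \left(-1\right) 77 \cdot 14\right) + 2\right) - 32\right)\right)^{2} = \left(-140 + \left(\left(\left(3 - 1078\right) + 2\right) - 32\right)\right)^{2} = \left(-140 + \left(\left(-1075 + 2\right) - 32\right)\right)^{2} = \left(-140 - 1105\right)^{2} = \left(-1245\right)^{2} = 1550025$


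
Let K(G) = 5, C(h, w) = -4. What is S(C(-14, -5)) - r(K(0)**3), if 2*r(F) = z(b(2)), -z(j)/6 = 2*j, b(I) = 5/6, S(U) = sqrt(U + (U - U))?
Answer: 5 + 2*I ≈ 5.0 + 2.0*I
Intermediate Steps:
S(U) = sqrt(U) (S(U) = sqrt(U + 0) = sqrt(U))
b(I) = 5/6 (b(I) = 5*(1/6) = 5/6)
z(j) = -12*j
r(F) = -5 (r(F) = (-12*5/6)/2 = (1/2)*(-10) = -5)
S(C(-14, -5)) - r(K(0)**3) = sqrt(-4) - 1*(-5) = 2*I + 5 = 5 + 2*I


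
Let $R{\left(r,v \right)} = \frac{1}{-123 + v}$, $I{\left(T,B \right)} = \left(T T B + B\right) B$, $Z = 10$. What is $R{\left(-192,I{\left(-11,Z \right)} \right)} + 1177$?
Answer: $\frac{14214630}{12077} \approx 1177.0$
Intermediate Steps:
$I{\left(T,B \right)} = B \left(B + B T^{2}\right)$ ($I{\left(T,B \right)} = \left(T^{2} B + B\right) B = \left(B T^{2} + B\right) B = \left(B + B T^{2}\right) B = B \left(B + B T^{2}\right)$)
$R{\left(-192,I{\left(-11,Z \right)} \right)} + 1177 = \frac{1}{-123 + 10^{2} \left(1 + \left(-11\right)^{2}\right)} + 1177 = \frac{1}{-123 + 100 \left(1 + 121\right)} + 1177 = \frac{1}{-123 + 100 \cdot 122} + 1177 = \frac{1}{-123 + 12200} + 1177 = \frac{1}{12077} + 1177 = \frac{14214630}{12077}$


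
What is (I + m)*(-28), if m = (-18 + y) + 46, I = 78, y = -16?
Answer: -2520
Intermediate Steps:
m = 12 (m = (-18 - 16) + 46 = -34 + 46 = 12)
(I + m)*(-28) = (78 + 12)*(-28) = 90*(-28) = -2520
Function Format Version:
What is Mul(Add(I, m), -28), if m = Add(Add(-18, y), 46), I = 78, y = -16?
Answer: -2520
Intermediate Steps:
m = 12 (m = Add(Add(-18, -16), 46) = Add(-34, 46) = 12)
Mul(Add(I, m), -28) = Mul(Add(78, 12), -28) = Mul(90, -28) = -2520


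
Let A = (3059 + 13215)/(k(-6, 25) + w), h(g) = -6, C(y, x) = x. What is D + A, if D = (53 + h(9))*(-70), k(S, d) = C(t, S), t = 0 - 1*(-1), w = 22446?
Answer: -36905663/11220 ≈ -3289.3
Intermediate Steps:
t = 1 (t = 0 + 1 = 1)
k(S, d) = S
A = 8137/11220 (A = (3059 + 13215)/(-6 + 22446) = 16274/22440 = 16274*(1/22440) = 8137/11220 ≈ 0.72522)
D = -3290 (D = (53 - 6)*(-70) = 47*(-70) = -3290)
D + A = -3290 + 8137/11220 = -36905663/11220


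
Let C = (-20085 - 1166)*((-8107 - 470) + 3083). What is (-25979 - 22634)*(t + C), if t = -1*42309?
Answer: -5673656529905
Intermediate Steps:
t = -42309
C = 116752994 (C = -21251*(-8577 + 3083) = -21251*(-5494) = 116752994)
(-25979 - 22634)*(t + C) = (-25979 - 22634)*(-42309 + 116752994) = -48613*116710685 = -5673656529905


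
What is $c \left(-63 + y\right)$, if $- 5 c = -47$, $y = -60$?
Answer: $- \frac{5781}{5} \approx -1156.2$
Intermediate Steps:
$c = \frac{47}{5}$ ($c = \left(- \frac{1}{5}\right) \left(-47\right) = \frac{47}{5} \approx 9.4$)
$c \left(-63 + y\right) = \frac{47 \left(-63 - 60\right)}{5} = \frac{47}{5} \left(-123\right) = - \frac{5781}{5}$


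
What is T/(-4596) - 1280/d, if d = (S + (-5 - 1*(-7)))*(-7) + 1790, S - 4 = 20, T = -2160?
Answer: -25100/76983 ≈ -0.32605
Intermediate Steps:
S = 24 (S = 4 + 20 = 24)
d = 1608 (d = (24 + (-5 - 1*(-7)))*(-7) + 1790 = (24 + (-5 + 7))*(-7) + 1790 = (24 + 2)*(-7) + 1790 = 26*(-7) + 1790 = -182 + 1790 = 1608)
T/(-4596) - 1280/d = -2160/(-4596) - 1280/1608 = -2160*(-1/4596) - 1280*1/1608 = 180/383 - 160/201 = -25100/76983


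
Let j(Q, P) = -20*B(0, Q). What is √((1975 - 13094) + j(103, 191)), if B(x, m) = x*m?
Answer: I*√11119 ≈ 105.45*I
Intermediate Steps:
B(x, m) = m*x
j(Q, P) = 0 (j(Q, P) = -20*Q*0 = -20*0 = 0)
√((1975 - 13094) + j(103, 191)) = √((1975 - 13094) + 0) = √(-11119 + 0) = √(-11119) = I*√11119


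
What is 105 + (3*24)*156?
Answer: 11337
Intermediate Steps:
105 + (3*24)*156 = 105 + 72*156 = 105 + 11232 = 11337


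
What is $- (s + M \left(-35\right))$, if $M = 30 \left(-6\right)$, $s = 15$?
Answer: $-6315$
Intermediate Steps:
$M = -180$
$- (s + M \left(-35\right)) = - (15 - -6300) = - (15 + 6300) = \left(-1\right) 6315 = -6315$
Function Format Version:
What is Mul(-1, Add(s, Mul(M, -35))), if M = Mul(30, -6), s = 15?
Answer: -6315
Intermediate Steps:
M = -180
Mul(-1, Add(s, Mul(M, -35))) = Mul(-1, Add(15, Mul(-180, -35))) = Mul(-1, Add(15, 6300)) = Mul(-1, 6315) = -6315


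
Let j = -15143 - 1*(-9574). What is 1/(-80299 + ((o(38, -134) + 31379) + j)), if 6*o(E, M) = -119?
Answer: -6/327053 ≈ -1.8346e-5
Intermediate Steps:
o(E, M) = -119/6 (o(E, M) = (⅙)*(-119) = -119/6)
j = -5569 (j = -15143 + 9574 = -5569)
1/(-80299 + ((o(38, -134) + 31379) + j)) = 1/(-80299 + ((-119/6 + 31379) - 5569)) = 1/(-80299 + (188155/6 - 5569)) = 1/(-80299 + 154741/6) = 1/(-327053/6) = -6/327053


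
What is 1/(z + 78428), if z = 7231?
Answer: 1/85659 ≈ 1.1674e-5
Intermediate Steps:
1/(z + 78428) = 1/(7231 + 78428) = 1/85659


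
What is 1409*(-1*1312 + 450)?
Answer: -1214558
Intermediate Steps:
1409*(-1*1312 + 450) = 1409*(-1312 + 450) = 1409*(-862) = -1214558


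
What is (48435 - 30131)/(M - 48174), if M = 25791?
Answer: -18304/22383 ≈ -0.81776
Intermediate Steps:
(48435 - 30131)/(M - 48174) = (48435 - 30131)/(25791 - 48174) = 18304/(-22383) = 18304*(-1/22383) = -18304/22383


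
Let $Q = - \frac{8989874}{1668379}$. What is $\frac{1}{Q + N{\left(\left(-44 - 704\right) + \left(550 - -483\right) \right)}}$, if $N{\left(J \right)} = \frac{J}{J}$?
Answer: $- \frac{1668379}{7321495} \approx -0.22787$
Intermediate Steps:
$N{\left(J \right)} = 1$
$Q = - \frac{8989874}{1668379}$ ($Q = \left(-8989874\right) \frac{1}{1668379} = - \frac{8989874}{1668379} \approx -5.3884$)
$\frac{1}{Q + N{\left(\left(-44 - 704\right) + \left(550 - -483\right) \right)}} = \frac{1}{- \frac{8989874}{1668379} + 1} = \frac{1}{- \frac{7321495}{1668379}} = - \frac{1668379}{7321495}$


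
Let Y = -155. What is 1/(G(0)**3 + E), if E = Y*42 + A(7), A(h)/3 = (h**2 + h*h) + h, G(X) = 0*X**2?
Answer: -1/6195 ≈ -0.00016142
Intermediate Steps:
G(X) = 0
A(h) = 3*h + 6*h**2 (A(h) = 3*((h**2 + h*h) + h) = 3*((h**2 + h**2) + h) = 3*(2*h**2 + h) = 3*(h + 2*h**2) = 3*h + 6*h**2)
E = -6195 (E = -155*42 + 3*7*(1 + 2*7) = -6510 + 3*7*(1 + 14) = -6510 + 3*7*15 = -6510 + 315 = -6195)
1/(G(0)**3 + E) = 1/(0**3 - 6195) = 1/(0 - 6195) = 1/(-6195) = -1/6195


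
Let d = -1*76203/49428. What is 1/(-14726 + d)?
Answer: -5492/80883659 ≈ -6.7900e-5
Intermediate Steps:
d = -8467/5492 (d = -76203*1/49428 = -8467/5492 ≈ -1.5417)
1/(-14726 + d) = 1/(-14726 - 8467/5492) = 1/(-80883659/5492) = -5492/80883659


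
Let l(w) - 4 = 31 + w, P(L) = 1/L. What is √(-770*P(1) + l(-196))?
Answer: 7*I*√19 ≈ 30.512*I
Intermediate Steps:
l(w) = 35 + w (l(w) = 4 + (31 + w) = 35 + w)
√(-770*P(1) + l(-196)) = √(-770/1 + (35 - 196)) = √(-770*1 - 161) = √(-770 - 161) = √(-931) = 7*I*√19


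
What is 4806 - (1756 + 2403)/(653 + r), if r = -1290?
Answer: 3065581/637 ≈ 4812.5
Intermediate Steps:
4806 - (1756 + 2403)/(653 + r) = 4806 - (1756 + 2403)/(653 - 1290) = 4806 - 4159/(-637) = 4806 - 4159*(-1)/637 = 4806 - 1*(-4159/637) = 4806 + 4159/637 = 3065581/637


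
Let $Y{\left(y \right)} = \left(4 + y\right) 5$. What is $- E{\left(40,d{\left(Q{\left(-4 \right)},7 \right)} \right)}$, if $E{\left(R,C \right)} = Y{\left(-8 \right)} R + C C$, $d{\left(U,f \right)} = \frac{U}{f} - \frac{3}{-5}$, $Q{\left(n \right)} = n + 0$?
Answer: $\frac{979999}{1225} \approx 800.0$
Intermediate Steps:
$Q{\left(n \right)} = n$
$d{\left(U,f \right)} = \frac{3}{5} + \frac{U}{f}$ ($d{\left(U,f \right)} = \frac{U}{f} - - \frac{3}{5} = \frac{U}{f} + \frac{3}{5} = \frac{3}{5} + \frac{U}{f}$)
$Y{\left(y \right)} = 20 + 5 y$
$E{\left(R,C \right)} = C^{2} - 20 R$ ($E{\left(R,C \right)} = \left(20 + 5 \left(-8\right)\right) R + C C = \left(20 - 40\right) R + C^{2} = - 20 R + C^{2} = C^{2} - 20 R$)
$- E{\left(40,d{\left(Q{\left(-4 \right)},7 \right)} \right)} = - (\left(\frac{3}{5} - \frac{4}{7}\right)^{2} - 800) = - (\left(\frac{1}{35}\right)^{2} - 800) = - (\frac{1}{1225} - 800) = \left(-1\right) \left(- \frac{979999}{1225}\right) = \frac{979999}{1225}$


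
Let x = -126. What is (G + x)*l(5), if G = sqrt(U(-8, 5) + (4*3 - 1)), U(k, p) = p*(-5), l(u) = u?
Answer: -630 + 5*I*sqrt(14) ≈ -630.0 + 18.708*I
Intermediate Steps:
U(k, p) = -5*p
G = I*sqrt(14) (G = sqrt(-5*5 + (4*3 - 1)) = sqrt(-25 + (12 - 1)) = sqrt(-25 + 11) = sqrt(-14) = I*sqrt(14) ≈ 3.7417*I)
(G + x)*l(5) = (I*sqrt(14) - 126)*5 = (-126 + I*sqrt(14))*5 = -630 + 5*I*sqrt(14)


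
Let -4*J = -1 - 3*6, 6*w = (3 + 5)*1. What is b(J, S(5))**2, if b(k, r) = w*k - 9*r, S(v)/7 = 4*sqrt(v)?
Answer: 2858041/9 - 3192*sqrt(5) ≈ 3.1042e+5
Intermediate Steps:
w = 4/3 (w = ((3 + 5)*1)/6 = (8*1)/6 = (1/6)*8 = 4/3 ≈ 1.3333)
S(v) = 28*sqrt(v) (S(v) = 7*(4*sqrt(v)) = 28*sqrt(v))
J = 19/4 (J = -(-1 - 3*6)/4 = -(-1 - 18)/4 = -1/4*(-19) = 19/4 ≈ 4.7500)
b(k, r) = -9*r + 4*k/3 (b(k, r) = 4*k/3 - 9*r = -9*r + 4*k/3)
b(J, S(5))**2 = (-252*sqrt(5) + (4/3)*(19/4))**2 = (-252*sqrt(5) + 19/3)**2 = (19/3 - 252*sqrt(5))**2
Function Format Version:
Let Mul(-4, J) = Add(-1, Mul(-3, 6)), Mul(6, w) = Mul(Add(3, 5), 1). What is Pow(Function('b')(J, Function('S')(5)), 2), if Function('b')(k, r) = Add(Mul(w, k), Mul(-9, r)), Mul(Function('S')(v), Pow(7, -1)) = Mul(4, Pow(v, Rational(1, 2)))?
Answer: Add(Rational(2858041, 9), Mul(-3192, Pow(5, Rational(1, 2)))) ≈ 3.1042e+5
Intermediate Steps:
w = Rational(4, 3) (w = Mul(Rational(1, 6), Mul(Add(3, 5), 1)) = Mul(Rational(1, 6), Mul(8, 1)) = Mul(Rational(1, 6), 8) = Rational(4, 3) ≈ 1.3333)
Function('S')(v) = Mul(28, Pow(v, Rational(1, 2))) (Function('S')(v) = Mul(7, Mul(4, Pow(v, Rational(1, 2)))) = Mul(28, Pow(v, Rational(1, 2))))
J = Rational(19, 4) (J = Mul(Rational(-1, 4), Add(-1, Mul(-3, 6))) = Mul(Rational(-1, 4), Add(-1, -18)) = Mul(Rational(-1, 4), -19) = Rational(19, 4) ≈ 4.7500)
Function('b')(k, r) = Add(Mul(-9, r), Mul(Rational(4, 3), k)) (Function('b')(k, r) = Add(Mul(Rational(4, 3), k), Mul(-9, r)) = Add(Mul(-9, r), Mul(Rational(4, 3), k)))
Pow(Function('b')(J, Function('S')(5)), 2) = Pow(Add(Mul(-9, Mul(28, Pow(5, Rational(1, 2)))), Mul(Rational(4, 3), Rational(19, 4))), 2) = Pow(Add(Mul(-252, Pow(5, Rational(1, 2))), Rational(19, 3)), 2) = Pow(Add(Rational(19, 3), Mul(-252, Pow(5, Rational(1, 2)))), 2)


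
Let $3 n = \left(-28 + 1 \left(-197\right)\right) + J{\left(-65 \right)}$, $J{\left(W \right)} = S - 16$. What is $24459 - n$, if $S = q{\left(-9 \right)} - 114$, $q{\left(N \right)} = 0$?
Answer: $\frac{73732}{3} \approx 24577.0$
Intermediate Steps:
$S = -114$ ($S = 0 - 114 = -114$)
$J{\left(W \right)} = -130$ ($J{\left(W \right)} = -114 - 16 = -130$)
$n = - \frac{355}{3}$ ($n = \frac{\left(-28 + 1 \left(-197\right)\right) - 130}{3} = \frac{\left(-28 - 197\right) - 130}{3} = \frac{-225 - 130}{3} = \frac{1}{3} \left(-355\right) = - \frac{355}{3} \approx -118.33$)
$24459 - n = 24459 - - \frac{355}{3} = 24459 + \frac{355}{3} = \frac{73732}{3}$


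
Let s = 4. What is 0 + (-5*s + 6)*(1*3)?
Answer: -42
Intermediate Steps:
0 + (-5*s + 6)*(1*3) = 0 + (-5*4 + 6)*(1*3) = 0 + (-20 + 6)*3 = 0 - 14*3 = 0 - 42 = -42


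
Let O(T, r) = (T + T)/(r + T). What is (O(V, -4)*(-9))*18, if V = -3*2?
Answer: -972/5 ≈ -194.40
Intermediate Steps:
V = -6
O(T, r) = 2*T/(T + r) (O(T, r) = (2*T)/(T + r) = 2*T/(T + r))
(O(V, -4)*(-9))*18 = ((2*(-6)/(-6 - 4))*(-9))*18 = ((2*(-6)/(-10))*(-9))*18 = ((2*(-6)*(-⅒))*(-9))*18 = ((6/5)*(-9))*18 = -54/5*18 = -972/5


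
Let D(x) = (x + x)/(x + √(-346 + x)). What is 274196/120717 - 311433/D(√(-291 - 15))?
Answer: -37594709069/241434 + 103811*I*√34*√(-346 + 3*I*√34)/68 ≈ -3.2135e+5 + 4184.4*I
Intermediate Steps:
D(x) = 2*x/(x + √(-346 + x)) (D(x) = (2*x)/(x + √(-346 + x)) = 2*x/(x + √(-346 + x)))
274196/120717 - 311433/D(√(-291 - 15)) = 274196/120717 - 311433*(√(-291 - 15) + √(-346 + √(-291 - 15)))/(2*√(-291 - 15)) = 274196*(1/120717) - 311433*(-I*√34*(√(-306) + √(-346 + √(-306)))/204) = 274196/120717 - 311433*(-I*√34*(3*I*√34 + √(-346 + 3*I*√34))/204) = 274196/120717 - 311433*(-I*√34*(√(-346 + 3*I*√34) + 3*I*√34)/204) = 274196/120717 - (-103811)*I*√34*(√(-346 + 3*I*√34) + 3*I*√34)/68 = 274196/120717 + 103811*I*√34*(√(-346 + 3*I*√34) + 3*I*√34)/68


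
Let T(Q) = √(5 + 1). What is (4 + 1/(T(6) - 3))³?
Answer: 33 - 83*√6/9 ≈ 10.410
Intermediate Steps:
T(Q) = √6
(4 + 1/(T(6) - 3))³ = (4 + 1/(√6 - 3))³ = (4 + 1/(-3 + √6))³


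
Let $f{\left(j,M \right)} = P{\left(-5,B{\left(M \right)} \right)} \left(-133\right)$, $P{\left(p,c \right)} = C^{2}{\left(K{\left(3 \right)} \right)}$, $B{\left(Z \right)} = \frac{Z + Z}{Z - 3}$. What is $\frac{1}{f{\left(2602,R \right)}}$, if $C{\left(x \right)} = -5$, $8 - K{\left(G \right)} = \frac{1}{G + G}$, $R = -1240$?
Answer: $- \frac{1}{3325} \approx -0.00030075$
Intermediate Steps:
$B{\left(Z \right)} = \frac{2 Z}{-3 + Z}$
$K{\left(G \right)} = 8 - \frac{1}{2 G}$ ($K{\left(G \right)} = 8 - \frac{1}{G + G} = 8 - \frac{1}{2 G}$)
$P{\left(p,c \right)} = 25$ ($P{\left(p,c \right)} = \left(-5\right)^{2} = 25$)
$f{\left(j,M \right)} = -3325$ ($f{\left(j,M \right)} = 25 \left(-133\right) = -3325$)
$\frac{1}{f{\left(2602,R \right)}} = \frac{1}{-3325} = - \frac{1}{3325}$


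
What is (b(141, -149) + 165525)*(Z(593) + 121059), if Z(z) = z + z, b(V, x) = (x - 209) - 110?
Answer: 20177392965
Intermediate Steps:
b(V, x) = -319 + x (b(V, x) = (-209 + x) - 110 = -319 + x)
Z(z) = 2*z
(b(141, -149) + 165525)*(Z(593) + 121059) = ((-319 - 149) + 165525)*(2*593 + 121059) = (-468 + 165525)*(1186 + 121059) = 165057*122245 = 20177392965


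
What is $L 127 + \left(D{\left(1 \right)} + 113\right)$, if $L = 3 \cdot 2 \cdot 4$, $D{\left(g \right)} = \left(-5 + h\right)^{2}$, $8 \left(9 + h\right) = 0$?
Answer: $3357$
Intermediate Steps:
$h = -9$ ($h = -9 + \frac{1}{8} \cdot 0 = -9 + 0 = -9$)
$D{\left(g \right)} = 196$ ($D{\left(g \right)} = \left(-5 - 9\right)^{2} = \left(-14\right)^{2} = 196$)
$L = 24$ ($L = 6 \cdot 4 = 24$)
$L 127 + \left(D{\left(1 \right)} + 113\right) = 24 \cdot 127 + \left(196 + 113\right) = 3048 + 309 = 3357$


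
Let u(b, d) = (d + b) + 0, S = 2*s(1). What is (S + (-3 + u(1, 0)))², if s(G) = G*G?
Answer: 0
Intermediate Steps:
s(G) = G²
S = 2 (S = 2*1² = 2*1 = 2)
u(b, d) = b + d (u(b, d) = (b + d) + 0 = b + d)
(S + (-3 + u(1, 0)))² = (2 + (-3 + (1 + 0)))² = (2 + (-3 + 1))² = (2 - 2)² = 0² = 0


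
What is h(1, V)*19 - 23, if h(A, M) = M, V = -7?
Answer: -156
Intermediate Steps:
h(1, V)*19 - 23 = -7*19 - 23 = -133 - 23 = -156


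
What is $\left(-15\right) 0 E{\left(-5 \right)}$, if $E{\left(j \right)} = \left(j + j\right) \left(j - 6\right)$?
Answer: $0$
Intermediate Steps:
$E{\left(j \right)} = 2 j \left(-6 + j\right)$
$\left(-15\right) 0 E{\left(-5 \right)} = \left(-15\right) 0 \cdot 2 \left(-5\right) \left(-6 - 5\right) = 0 \cdot 2 \left(-5\right) \left(-11\right) = 0 \cdot 110 = 0$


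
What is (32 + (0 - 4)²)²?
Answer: 2304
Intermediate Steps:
(32 + (0 - 4)²)² = (32 + (-4)²)² = (32 + 16)² = 48² = 2304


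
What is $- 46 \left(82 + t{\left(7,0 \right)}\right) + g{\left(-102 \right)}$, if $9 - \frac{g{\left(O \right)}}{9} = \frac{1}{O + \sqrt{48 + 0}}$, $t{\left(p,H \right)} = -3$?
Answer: $- \frac{6132325}{1726} + \frac{3 \sqrt{3}}{863} \approx -3552.9$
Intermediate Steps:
$g{\left(O \right)} = 81 - \frac{9}{O + 4 \sqrt{3}}$ ($g{\left(O \right)} = 81 - \frac{9}{O + \sqrt{48 + 0}} = 81 - \frac{9}{O + \sqrt{48}} = 81 - \frac{9}{O + 4 \sqrt{3}}$)
$- 46 \left(82 + t{\left(7,0 \right)}\right) + g{\left(-102 \right)} = - 46 \left(82 - 3\right) + \frac{9 \left(-1 + 9 \left(-102\right) + 36 \sqrt{3}\right)}{-102 + 4 \sqrt{3}} = \left(-46\right) 79 + \frac{9 \left(-1 - 918 + 36 \sqrt{3}\right)}{-102 + 4 \sqrt{3}} = -3634 + \frac{9 \left(-919 + 36 \sqrt{3}\right)}{-102 + 4 \sqrt{3}}$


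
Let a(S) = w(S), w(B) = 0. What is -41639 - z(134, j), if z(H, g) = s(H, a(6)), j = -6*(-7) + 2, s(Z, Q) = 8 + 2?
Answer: -41649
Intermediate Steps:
a(S) = 0
s(Z, Q) = 10
j = 44 (j = 42 + 2 = 44)
z(H, g) = 10
-41639 - z(134, j) = -41639 - 1*10 = -41639 - 10 = -41649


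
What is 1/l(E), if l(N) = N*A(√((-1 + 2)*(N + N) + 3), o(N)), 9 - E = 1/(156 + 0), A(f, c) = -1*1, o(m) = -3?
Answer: -156/1403 ≈ -0.11119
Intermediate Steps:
A(f, c) = -1
E = 1403/156 (E = 9 - 1/(156 + 0) = 9 - 1/156 = 1403/156 ≈ 8.9936)
l(N) = -N (l(N) = N*(-1) = -N)
1/l(E) = 1/(-1*1403/156) = 1/(-1403/156) = -156/1403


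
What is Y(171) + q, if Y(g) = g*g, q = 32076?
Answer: 61317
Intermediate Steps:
Y(g) = g²
Y(171) + q = 171² + 32076 = 29241 + 32076 = 61317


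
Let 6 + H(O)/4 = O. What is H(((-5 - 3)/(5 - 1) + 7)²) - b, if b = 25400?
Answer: -25324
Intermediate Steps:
H(O) = -24 + 4*O
H(((-5 - 3)/(5 - 1) + 7)²) - b = (-24 + 4*((-5 - 3)/(5 - 1) + 7)²) - 1*25400 = (-24 + 4*(-8/4 + 7)²) - 25400 = (-24 + 4*(-8*¼ + 7)²) - 25400 = (-24 + 4*(-2 + 7)²) - 25400 = (-24 + 4*5²) - 25400 = (-24 + 4*25) - 25400 = (-24 + 100) - 25400 = 76 - 25400 = -25324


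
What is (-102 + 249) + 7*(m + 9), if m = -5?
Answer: 175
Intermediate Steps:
(-102 + 249) + 7*(m + 9) = (-102 + 249) + 7*(-5 + 9) = 147 + 7*4 = 147 + 28 = 175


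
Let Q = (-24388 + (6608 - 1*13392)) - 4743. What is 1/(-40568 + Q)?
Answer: -1/76483 ≈ -1.3075e-5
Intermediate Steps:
Q = -35915 (Q = (-24388 + (6608 - 13392)) - 4743 = (-24388 - 6784) - 4743 = -31172 - 4743 = -35915)
1/(-40568 + Q) = 1/(-40568 - 35915) = 1/(-76483) = -1/76483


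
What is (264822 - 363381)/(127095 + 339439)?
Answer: -98559/466534 ≈ -0.21126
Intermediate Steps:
(264822 - 363381)/(127095 + 339439) = -98559/466534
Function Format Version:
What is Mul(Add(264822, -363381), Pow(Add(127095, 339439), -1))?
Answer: Rational(-98559, 466534) ≈ -0.21126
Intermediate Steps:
Mul(Add(264822, -363381), Pow(Add(127095, 339439), -1)) = Mul(-98559, Pow(466534, -1)) = Mul(-98559, Rational(1, 466534)) = Rational(-98559, 466534)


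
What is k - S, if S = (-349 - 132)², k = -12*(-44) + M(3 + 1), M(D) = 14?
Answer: -230819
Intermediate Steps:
k = 542 (k = -12*(-44) + 14 = 528 + 14 = 542)
S = 231361 (S = (-481)² = 231361)
k - S = 542 - 1*231361 = 542 - 231361 = -230819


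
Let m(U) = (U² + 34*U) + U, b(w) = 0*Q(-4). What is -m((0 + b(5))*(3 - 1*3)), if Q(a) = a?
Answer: 0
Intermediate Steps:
b(w) = 0 (b(w) = 0*(-4) = 0)
m(U) = U² + 35*U
-m((0 + b(5))*(3 - 1*3)) = -(0 + 0)*(3 - 1*3)*(35 + (0 + 0)*(3 - 1*3)) = -0*(3 - 3)*(35 + 0*(3 - 3)) = -0*0*(35 + 0*0) = -0*(35 + 0) = -0*35 = -1*0 = 0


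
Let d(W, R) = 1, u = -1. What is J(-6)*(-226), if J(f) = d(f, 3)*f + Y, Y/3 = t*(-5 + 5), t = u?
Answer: 1356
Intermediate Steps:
t = -1
Y = 0 (Y = 3*(-(-5 + 5)) = 3*(-1*0) = 3*0 = 0)
J(f) = f (J(f) = 1*f + 0 = f + 0 = f)
J(-6)*(-226) = -6*(-226) = 1356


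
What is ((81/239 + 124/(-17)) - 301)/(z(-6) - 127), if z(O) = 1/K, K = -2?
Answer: 834148/345355 ≈ 2.4153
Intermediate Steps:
z(O) = -½ (z(O) = 1/(-2) = -½)
((81/239 + 124/(-17)) - 301)/(z(-6) - 127) = ((81/239 + 124/(-17)) - 301)/(-½ - 127) = ((81*(1/239) + 124*(-1/17)) - 301)/(-255/2) = ((81/239 - 124/17) - 301)*(-2/255) = (-28259/4063 - 301)*(-2/255) = -1251222/4063*(-2/255) = 834148/345355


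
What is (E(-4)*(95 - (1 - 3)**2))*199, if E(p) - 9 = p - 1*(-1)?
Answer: 108654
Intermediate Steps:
E(p) = 10 + p (E(p) = 9 + (p - 1*(-1)) = 9 + (p + 1) = 9 + (1 + p) = 10 + p)
(E(-4)*(95 - (1 - 3)**2))*199 = ((10 - 4)*(95 - (1 - 3)**2))*199 = (6*(95 - 1*(-2)**2))*199 = (6*(95 - 1*4))*199 = (6*(95 - 4))*199 = (6*91)*199 = 546*199 = 108654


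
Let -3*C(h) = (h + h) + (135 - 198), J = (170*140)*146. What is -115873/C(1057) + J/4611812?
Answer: 402570072607/2364706603 ≈ 170.24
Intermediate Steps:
J = 3474800 (J = 23800*146 = 3474800)
C(h) = 21 - 2*h/3 (C(h) = -((h + h) + (135 - 198))/3 = -(2*h - 63)/3 = -(-63 + 2*h)/3 = 21 - 2*h/3)
-115873/C(1057) + J/4611812 = -115873/(21 - 2/3*1057) + 3474800/4611812 = -115873/(21 - 2114/3) + 3474800*(1/4611812) = -115873/(-2051/3) + 868700/1152953 = -115873*(-3/2051) + 868700/1152953 = 347619/2051 + 868700/1152953 = 402570072607/2364706603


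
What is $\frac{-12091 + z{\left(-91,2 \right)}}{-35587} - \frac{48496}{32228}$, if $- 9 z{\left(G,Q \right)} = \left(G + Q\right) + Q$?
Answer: $- \frac{143193208}{122881911} \approx -1.1653$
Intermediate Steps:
$z{\left(G,Q \right)} = - \frac{2 Q}{9} - \frac{G}{9}$ ($z{\left(G,Q \right)} = - \frac{\left(G + Q\right) + Q}{9} = - \frac{G + 2 Q}{9} = - \frac{2 Q}{9} - \frac{G}{9}$)
$\frac{-12091 + z{\left(-91,2 \right)}}{-35587} - \frac{48496}{32228} = \frac{-12091 - - \frac{29}{3}}{-35587} - \frac{48496}{32228} = \left(-12091 + \left(- \frac{4}{9} + \frac{91}{9}\right)\right) \left(- \frac{1}{35587}\right) - \frac{1732}{1151} = \left(-12091 + \frac{29}{3}\right) \left(- \frac{1}{35587}\right) - \frac{1732}{1151} = \left(- \frac{36244}{3}\right) \left(- \frac{1}{35587}\right) - \frac{1732}{1151} = \frac{36244}{106761} - \frac{1732}{1151} = - \frac{143193208}{122881911}$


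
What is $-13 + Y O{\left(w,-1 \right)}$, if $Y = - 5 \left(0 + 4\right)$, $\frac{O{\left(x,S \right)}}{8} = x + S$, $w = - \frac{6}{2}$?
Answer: $627$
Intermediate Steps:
$w = -3$ ($w = \left(-6\right) \frac{1}{2} = -3$)
$O{\left(x,S \right)} = 8 S + 8 x$ ($O{\left(x,S \right)} = 8 \left(x + S\right) = 8 \left(S + x\right) = 8 S + 8 x$)
$Y = -20$ ($Y = \left(-5\right) 4 = -20$)
$-13 + Y O{\left(w,-1 \right)} = -13 - 20 \left(8 \left(-1\right) + 8 \left(-3\right)\right) = -13 - 20 \left(-8 - 24\right) = -13 - -640 = -13 + 640 = 627$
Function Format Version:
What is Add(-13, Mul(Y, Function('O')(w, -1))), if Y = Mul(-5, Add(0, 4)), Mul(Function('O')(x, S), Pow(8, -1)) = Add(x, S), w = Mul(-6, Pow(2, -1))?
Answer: 627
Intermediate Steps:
w = -3 (w = Mul(-6, Rational(1, 2)) = -3)
Function('O')(x, S) = Add(Mul(8, S), Mul(8, x)) (Function('O')(x, S) = Mul(8, Add(x, S)) = Mul(8, Add(S, x)) = Add(Mul(8, S), Mul(8, x)))
Y = -20 (Y = Mul(-5, 4) = -20)
Add(-13, Mul(Y, Function('O')(w, -1))) = Add(-13, Mul(-20, Add(Mul(8, -1), Mul(8, -3)))) = Add(-13, Mul(-20, Add(-8, -24))) = Add(-13, Mul(-20, -32)) = Add(-13, 640) = 627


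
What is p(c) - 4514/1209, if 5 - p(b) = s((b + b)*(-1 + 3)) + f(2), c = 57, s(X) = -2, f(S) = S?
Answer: 1531/1209 ≈ 1.2663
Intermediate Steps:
p(b) = 5 (p(b) = 5 - (-2 + 2) = 5 - 1*0 = 5 + 0 = 5)
p(c) - 4514/1209 = 5 - 4514/1209 = 1531/1209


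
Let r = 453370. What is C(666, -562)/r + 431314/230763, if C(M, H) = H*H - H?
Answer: 10329216383/4023885435 ≈ 2.5670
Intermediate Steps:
C(M, H) = H² - H
C(666, -562)/r + 431314/230763 = -562*(-1 - 562)/453370 + 431314/230763 = -562*(-563)*(1/453370) + 431314*(1/230763) = 316406*(1/453370) + 33178/17751 = 158203/226685 + 33178/17751 = 10329216383/4023885435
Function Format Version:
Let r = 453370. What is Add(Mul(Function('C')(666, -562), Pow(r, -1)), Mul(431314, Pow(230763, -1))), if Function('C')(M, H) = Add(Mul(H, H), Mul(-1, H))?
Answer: Rational(10329216383, 4023885435) ≈ 2.5670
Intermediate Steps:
Function('C')(M, H) = Add(Pow(H, 2), Mul(-1, H))
Add(Mul(Function('C')(666, -562), Pow(r, -1)), Mul(431314, Pow(230763, -1))) = Add(Mul(Mul(-562, Add(-1, -562)), Pow(453370, -1)), Mul(431314, Pow(230763, -1))) = Add(Mul(Mul(-562, -563), Rational(1, 453370)), Mul(431314, Rational(1, 230763))) = Add(Mul(316406, Rational(1, 453370)), Rational(33178, 17751)) = Add(Rational(158203, 226685), Rational(33178, 17751)) = Rational(10329216383, 4023885435)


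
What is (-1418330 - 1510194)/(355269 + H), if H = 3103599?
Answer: -732131/864717 ≈ -0.84667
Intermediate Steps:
(-1418330 - 1510194)/(355269 + H) = (-1418330 - 1510194)/(355269 + 3103599) = -2928524/3458868 = -2928524*1/3458868 = -732131/864717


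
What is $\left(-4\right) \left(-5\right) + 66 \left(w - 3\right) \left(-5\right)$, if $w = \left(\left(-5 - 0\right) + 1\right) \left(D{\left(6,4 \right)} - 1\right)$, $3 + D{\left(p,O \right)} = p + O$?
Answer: $8930$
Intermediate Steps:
$D{\left(p,O \right)} = -3 + O + p$ ($D{\left(p,O \right)} = -3 + \left(p + O\right) = -3 + \left(O + p\right) = -3 + O + p$)
$w = -24$ ($w = \left(\left(-5 - 0\right) + 1\right) \left(\left(-3 + 4 + 6\right) - 1\right) = \left(\left(-5 + 0\right) + 1\right) \left(7 - 1\right) = \left(-5 + 1\right) 6 = \left(-4\right) 6 = -24$)
$\left(-4\right) \left(-5\right) + 66 \left(w - 3\right) \left(-5\right) = \left(-4\right) \left(-5\right) + 66 \left(-24 - 3\right) \left(-5\right) = 20 + 66 \left(\left(-27\right) \left(-5\right)\right) = 20 + 66 \cdot 135 = 20 + 8910 = 8930$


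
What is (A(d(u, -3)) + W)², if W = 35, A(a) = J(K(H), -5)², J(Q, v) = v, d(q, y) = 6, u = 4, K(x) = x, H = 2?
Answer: 3600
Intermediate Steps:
A(a) = 25 (A(a) = (-5)² = 25)
(A(d(u, -3)) + W)² = (25 + 35)² = 60² = 3600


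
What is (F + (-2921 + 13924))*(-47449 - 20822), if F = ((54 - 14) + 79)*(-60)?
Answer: -263730873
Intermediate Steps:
F = -7140 (F = (40 + 79)*(-60) = 119*(-60) = -7140)
(F + (-2921 + 13924))*(-47449 - 20822) = (-7140 + (-2921 + 13924))*(-47449 - 20822) = (-7140 + 11003)*(-68271) = 3863*(-68271) = -263730873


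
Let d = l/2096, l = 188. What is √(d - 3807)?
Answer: I*√261321551/262 ≈ 61.7*I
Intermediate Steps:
d = 47/524 (d = 188/2096 = 188*(1/2096) = 47/524 ≈ 0.089695)
√(d - 3807) = √(47/524 - 3807) = √(-1994821/524) = I*√261321551/262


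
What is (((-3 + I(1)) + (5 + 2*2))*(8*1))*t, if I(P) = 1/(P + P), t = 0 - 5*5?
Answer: -1300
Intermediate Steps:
t = -25 (t = 0 - 25 = -25)
I(P) = 1/(2*P)
(((-3 + I(1)) + (5 + 2*2))*(8*1))*t = (((-3 + (½)/1) + (5 + 2*2))*(8*1))*(-25) = (((-3 + (½)*1) + (5 + 4))*8)*(-25) = (((-3 + ½) + 9)*8)*(-25) = ((-5/2 + 9)*8)*(-25) = ((13/2)*8)*(-25) = 52*(-25) = -1300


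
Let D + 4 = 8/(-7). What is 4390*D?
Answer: -158040/7 ≈ -22577.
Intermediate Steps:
D = -36/7 (D = -4 + 8/(-7) = -4 + 8*(-1/7) = -4 - 8/7 = -36/7 ≈ -5.1429)
4390*D = 4390*(-36/7) = -158040/7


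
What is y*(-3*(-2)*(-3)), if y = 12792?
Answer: -230256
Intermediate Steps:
y*(-3*(-2)*(-3)) = 12792*(-3*(-2)*(-3)) = 12792*(6*(-3)) = 12792*(-18) = -230256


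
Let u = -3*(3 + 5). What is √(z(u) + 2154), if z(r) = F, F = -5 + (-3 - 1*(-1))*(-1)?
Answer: 3*√239 ≈ 46.379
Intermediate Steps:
F = -3 (F = -5 + (-3 + 1)*(-1) = -5 - 2*(-1) = -5 + 2 = -3)
u = -24 (u = -3*8 = -24)
z(r) = -3
√(z(u) + 2154) = √(-3 + 2154) = √2151 = 3*√239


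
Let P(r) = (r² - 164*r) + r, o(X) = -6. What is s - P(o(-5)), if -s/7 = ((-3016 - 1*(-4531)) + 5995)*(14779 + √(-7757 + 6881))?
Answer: -776933044 - 105140*I*√219 ≈ -7.7693e+8 - 1.5559e+6*I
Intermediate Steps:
P(r) = r² - 163*r
s = -776932030 - 105140*I*√219 (s = -7*((-3016 - 1*(-4531)) + 5995)*(14779 + √(-7757 + 6881)) = -7*((-3016 + 4531) + 5995)*(14779 + √(-876)) = -7*(1515 + 5995)*(14779 + 2*I*√219) = -52570*(14779 + 2*I*√219) = -7*(110990290 + 15020*I*√219) = -776932030 - 105140*I*√219 ≈ -7.7693e+8 - 1.5559e+6*I)
s - P(o(-5)) = (-776932030 - 105140*I*√219) - (-6)*(-163 - 6) = (-776932030 - 105140*I*√219) - (-6)*(-169) = (-776932030 - 105140*I*√219) - 1*1014 = (-776932030 - 105140*I*√219) - 1014 = -776933044 - 105140*I*√219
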